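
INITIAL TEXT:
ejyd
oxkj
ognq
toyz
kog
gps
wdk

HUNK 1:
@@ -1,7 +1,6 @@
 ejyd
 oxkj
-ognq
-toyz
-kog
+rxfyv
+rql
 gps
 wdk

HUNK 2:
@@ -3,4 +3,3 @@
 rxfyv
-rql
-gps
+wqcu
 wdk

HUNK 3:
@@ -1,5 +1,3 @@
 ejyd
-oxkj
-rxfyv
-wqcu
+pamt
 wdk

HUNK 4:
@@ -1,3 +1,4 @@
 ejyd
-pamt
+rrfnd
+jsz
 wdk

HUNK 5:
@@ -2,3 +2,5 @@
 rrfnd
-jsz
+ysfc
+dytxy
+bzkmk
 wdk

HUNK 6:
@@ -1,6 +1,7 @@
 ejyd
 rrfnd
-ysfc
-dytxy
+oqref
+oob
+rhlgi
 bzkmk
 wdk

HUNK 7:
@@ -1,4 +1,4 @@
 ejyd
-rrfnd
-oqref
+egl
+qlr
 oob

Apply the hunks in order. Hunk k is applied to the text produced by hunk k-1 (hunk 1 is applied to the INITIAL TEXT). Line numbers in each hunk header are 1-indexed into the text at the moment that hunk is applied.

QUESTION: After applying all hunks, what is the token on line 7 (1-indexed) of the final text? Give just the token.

Answer: wdk

Derivation:
Hunk 1: at line 1 remove [ognq,toyz,kog] add [rxfyv,rql] -> 6 lines: ejyd oxkj rxfyv rql gps wdk
Hunk 2: at line 3 remove [rql,gps] add [wqcu] -> 5 lines: ejyd oxkj rxfyv wqcu wdk
Hunk 3: at line 1 remove [oxkj,rxfyv,wqcu] add [pamt] -> 3 lines: ejyd pamt wdk
Hunk 4: at line 1 remove [pamt] add [rrfnd,jsz] -> 4 lines: ejyd rrfnd jsz wdk
Hunk 5: at line 2 remove [jsz] add [ysfc,dytxy,bzkmk] -> 6 lines: ejyd rrfnd ysfc dytxy bzkmk wdk
Hunk 6: at line 1 remove [ysfc,dytxy] add [oqref,oob,rhlgi] -> 7 lines: ejyd rrfnd oqref oob rhlgi bzkmk wdk
Hunk 7: at line 1 remove [rrfnd,oqref] add [egl,qlr] -> 7 lines: ejyd egl qlr oob rhlgi bzkmk wdk
Final line 7: wdk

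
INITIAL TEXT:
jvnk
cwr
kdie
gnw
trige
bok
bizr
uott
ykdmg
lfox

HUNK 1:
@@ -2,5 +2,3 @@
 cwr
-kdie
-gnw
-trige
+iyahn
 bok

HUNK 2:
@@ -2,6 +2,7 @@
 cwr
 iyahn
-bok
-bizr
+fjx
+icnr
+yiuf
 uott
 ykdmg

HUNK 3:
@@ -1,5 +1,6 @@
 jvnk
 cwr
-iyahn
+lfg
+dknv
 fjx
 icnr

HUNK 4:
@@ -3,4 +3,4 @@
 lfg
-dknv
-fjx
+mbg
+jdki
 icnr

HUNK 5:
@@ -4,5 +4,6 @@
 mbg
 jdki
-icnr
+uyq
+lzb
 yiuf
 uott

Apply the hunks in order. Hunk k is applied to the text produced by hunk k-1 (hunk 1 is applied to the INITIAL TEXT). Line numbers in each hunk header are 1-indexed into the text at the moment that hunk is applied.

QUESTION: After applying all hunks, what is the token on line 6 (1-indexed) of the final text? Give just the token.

Hunk 1: at line 2 remove [kdie,gnw,trige] add [iyahn] -> 8 lines: jvnk cwr iyahn bok bizr uott ykdmg lfox
Hunk 2: at line 2 remove [bok,bizr] add [fjx,icnr,yiuf] -> 9 lines: jvnk cwr iyahn fjx icnr yiuf uott ykdmg lfox
Hunk 3: at line 1 remove [iyahn] add [lfg,dknv] -> 10 lines: jvnk cwr lfg dknv fjx icnr yiuf uott ykdmg lfox
Hunk 4: at line 3 remove [dknv,fjx] add [mbg,jdki] -> 10 lines: jvnk cwr lfg mbg jdki icnr yiuf uott ykdmg lfox
Hunk 5: at line 4 remove [icnr] add [uyq,lzb] -> 11 lines: jvnk cwr lfg mbg jdki uyq lzb yiuf uott ykdmg lfox
Final line 6: uyq

Answer: uyq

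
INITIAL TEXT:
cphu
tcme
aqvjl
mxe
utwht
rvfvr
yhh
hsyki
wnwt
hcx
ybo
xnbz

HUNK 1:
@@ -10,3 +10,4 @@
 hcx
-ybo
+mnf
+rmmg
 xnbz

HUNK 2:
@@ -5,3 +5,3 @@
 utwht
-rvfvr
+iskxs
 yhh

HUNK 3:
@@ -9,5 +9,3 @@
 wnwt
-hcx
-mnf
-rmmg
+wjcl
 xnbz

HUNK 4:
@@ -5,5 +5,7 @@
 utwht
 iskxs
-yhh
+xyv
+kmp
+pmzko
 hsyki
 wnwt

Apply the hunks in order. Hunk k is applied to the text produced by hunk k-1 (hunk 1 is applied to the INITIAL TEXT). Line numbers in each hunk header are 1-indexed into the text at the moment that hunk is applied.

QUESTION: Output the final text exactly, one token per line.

Answer: cphu
tcme
aqvjl
mxe
utwht
iskxs
xyv
kmp
pmzko
hsyki
wnwt
wjcl
xnbz

Derivation:
Hunk 1: at line 10 remove [ybo] add [mnf,rmmg] -> 13 lines: cphu tcme aqvjl mxe utwht rvfvr yhh hsyki wnwt hcx mnf rmmg xnbz
Hunk 2: at line 5 remove [rvfvr] add [iskxs] -> 13 lines: cphu tcme aqvjl mxe utwht iskxs yhh hsyki wnwt hcx mnf rmmg xnbz
Hunk 3: at line 9 remove [hcx,mnf,rmmg] add [wjcl] -> 11 lines: cphu tcme aqvjl mxe utwht iskxs yhh hsyki wnwt wjcl xnbz
Hunk 4: at line 5 remove [yhh] add [xyv,kmp,pmzko] -> 13 lines: cphu tcme aqvjl mxe utwht iskxs xyv kmp pmzko hsyki wnwt wjcl xnbz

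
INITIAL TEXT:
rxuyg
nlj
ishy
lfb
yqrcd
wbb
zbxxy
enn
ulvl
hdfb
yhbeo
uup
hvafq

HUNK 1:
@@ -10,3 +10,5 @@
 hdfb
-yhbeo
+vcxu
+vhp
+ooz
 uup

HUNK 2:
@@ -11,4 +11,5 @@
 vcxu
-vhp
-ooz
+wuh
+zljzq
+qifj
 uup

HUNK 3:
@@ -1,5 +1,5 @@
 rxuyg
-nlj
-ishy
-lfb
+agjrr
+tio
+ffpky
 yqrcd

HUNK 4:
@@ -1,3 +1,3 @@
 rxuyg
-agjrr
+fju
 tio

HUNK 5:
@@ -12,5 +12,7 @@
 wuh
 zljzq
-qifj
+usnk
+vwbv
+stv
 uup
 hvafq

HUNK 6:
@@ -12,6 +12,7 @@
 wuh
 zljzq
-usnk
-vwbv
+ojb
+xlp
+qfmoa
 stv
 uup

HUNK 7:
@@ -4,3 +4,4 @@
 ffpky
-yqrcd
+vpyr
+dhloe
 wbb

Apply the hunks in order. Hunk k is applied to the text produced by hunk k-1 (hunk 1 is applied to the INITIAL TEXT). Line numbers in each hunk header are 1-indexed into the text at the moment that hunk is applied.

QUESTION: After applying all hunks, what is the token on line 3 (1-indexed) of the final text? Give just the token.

Hunk 1: at line 10 remove [yhbeo] add [vcxu,vhp,ooz] -> 15 lines: rxuyg nlj ishy lfb yqrcd wbb zbxxy enn ulvl hdfb vcxu vhp ooz uup hvafq
Hunk 2: at line 11 remove [vhp,ooz] add [wuh,zljzq,qifj] -> 16 lines: rxuyg nlj ishy lfb yqrcd wbb zbxxy enn ulvl hdfb vcxu wuh zljzq qifj uup hvafq
Hunk 3: at line 1 remove [nlj,ishy,lfb] add [agjrr,tio,ffpky] -> 16 lines: rxuyg agjrr tio ffpky yqrcd wbb zbxxy enn ulvl hdfb vcxu wuh zljzq qifj uup hvafq
Hunk 4: at line 1 remove [agjrr] add [fju] -> 16 lines: rxuyg fju tio ffpky yqrcd wbb zbxxy enn ulvl hdfb vcxu wuh zljzq qifj uup hvafq
Hunk 5: at line 12 remove [qifj] add [usnk,vwbv,stv] -> 18 lines: rxuyg fju tio ffpky yqrcd wbb zbxxy enn ulvl hdfb vcxu wuh zljzq usnk vwbv stv uup hvafq
Hunk 6: at line 12 remove [usnk,vwbv] add [ojb,xlp,qfmoa] -> 19 lines: rxuyg fju tio ffpky yqrcd wbb zbxxy enn ulvl hdfb vcxu wuh zljzq ojb xlp qfmoa stv uup hvafq
Hunk 7: at line 4 remove [yqrcd] add [vpyr,dhloe] -> 20 lines: rxuyg fju tio ffpky vpyr dhloe wbb zbxxy enn ulvl hdfb vcxu wuh zljzq ojb xlp qfmoa stv uup hvafq
Final line 3: tio

Answer: tio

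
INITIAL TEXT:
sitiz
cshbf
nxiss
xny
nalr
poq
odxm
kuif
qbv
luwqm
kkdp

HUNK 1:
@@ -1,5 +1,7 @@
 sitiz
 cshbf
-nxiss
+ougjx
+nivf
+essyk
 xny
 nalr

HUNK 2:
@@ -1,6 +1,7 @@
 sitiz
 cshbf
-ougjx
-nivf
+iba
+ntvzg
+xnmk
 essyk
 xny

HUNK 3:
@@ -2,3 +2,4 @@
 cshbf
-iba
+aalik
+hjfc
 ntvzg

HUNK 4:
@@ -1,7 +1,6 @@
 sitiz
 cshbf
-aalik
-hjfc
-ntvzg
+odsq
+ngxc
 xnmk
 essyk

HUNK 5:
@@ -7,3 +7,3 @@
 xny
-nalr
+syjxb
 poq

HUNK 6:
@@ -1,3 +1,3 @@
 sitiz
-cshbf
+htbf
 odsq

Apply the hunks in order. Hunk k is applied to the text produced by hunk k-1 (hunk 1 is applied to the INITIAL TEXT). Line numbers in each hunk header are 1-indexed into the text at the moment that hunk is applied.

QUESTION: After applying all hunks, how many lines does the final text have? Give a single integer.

Hunk 1: at line 1 remove [nxiss] add [ougjx,nivf,essyk] -> 13 lines: sitiz cshbf ougjx nivf essyk xny nalr poq odxm kuif qbv luwqm kkdp
Hunk 2: at line 1 remove [ougjx,nivf] add [iba,ntvzg,xnmk] -> 14 lines: sitiz cshbf iba ntvzg xnmk essyk xny nalr poq odxm kuif qbv luwqm kkdp
Hunk 3: at line 2 remove [iba] add [aalik,hjfc] -> 15 lines: sitiz cshbf aalik hjfc ntvzg xnmk essyk xny nalr poq odxm kuif qbv luwqm kkdp
Hunk 4: at line 1 remove [aalik,hjfc,ntvzg] add [odsq,ngxc] -> 14 lines: sitiz cshbf odsq ngxc xnmk essyk xny nalr poq odxm kuif qbv luwqm kkdp
Hunk 5: at line 7 remove [nalr] add [syjxb] -> 14 lines: sitiz cshbf odsq ngxc xnmk essyk xny syjxb poq odxm kuif qbv luwqm kkdp
Hunk 6: at line 1 remove [cshbf] add [htbf] -> 14 lines: sitiz htbf odsq ngxc xnmk essyk xny syjxb poq odxm kuif qbv luwqm kkdp
Final line count: 14

Answer: 14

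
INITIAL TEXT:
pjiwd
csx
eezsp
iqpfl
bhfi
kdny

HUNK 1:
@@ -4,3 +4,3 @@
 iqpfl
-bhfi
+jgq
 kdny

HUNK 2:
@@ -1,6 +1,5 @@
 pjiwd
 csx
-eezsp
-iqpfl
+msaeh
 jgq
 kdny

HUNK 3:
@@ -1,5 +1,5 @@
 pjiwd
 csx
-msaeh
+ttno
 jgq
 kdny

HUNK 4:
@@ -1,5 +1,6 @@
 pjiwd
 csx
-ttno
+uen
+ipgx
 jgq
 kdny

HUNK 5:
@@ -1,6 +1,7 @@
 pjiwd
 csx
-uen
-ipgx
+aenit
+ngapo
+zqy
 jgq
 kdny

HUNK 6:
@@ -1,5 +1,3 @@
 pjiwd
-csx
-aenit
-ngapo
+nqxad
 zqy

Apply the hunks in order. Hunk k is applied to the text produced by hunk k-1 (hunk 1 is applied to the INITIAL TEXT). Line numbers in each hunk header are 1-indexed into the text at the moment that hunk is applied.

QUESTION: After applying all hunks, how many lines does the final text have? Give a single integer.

Hunk 1: at line 4 remove [bhfi] add [jgq] -> 6 lines: pjiwd csx eezsp iqpfl jgq kdny
Hunk 2: at line 1 remove [eezsp,iqpfl] add [msaeh] -> 5 lines: pjiwd csx msaeh jgq kdny
Hunk 3: at line 1 remove [msaeh] add [ttno] -> 5 lines: pjiwd csx ttno jgq kdny
Hunk 4: at line 1 remove [ttno] add [uen,ipgx] -> 6 lines: pjiwd csx uen ipgx jgq kdny
Hunk 5: at line 1 remove [uen,ipgx] add [aenit,ngapo,zqy] -> 7 lines: pjiwd csx aenit ngapo zqy jgq kdny
Hunk 6: at line 1 remove [csx,aenit,ngapo] add [nqxad] -> 5 lines: pjiwd nqxad zqy jgq kdny
Final line count: 5

Answer: 5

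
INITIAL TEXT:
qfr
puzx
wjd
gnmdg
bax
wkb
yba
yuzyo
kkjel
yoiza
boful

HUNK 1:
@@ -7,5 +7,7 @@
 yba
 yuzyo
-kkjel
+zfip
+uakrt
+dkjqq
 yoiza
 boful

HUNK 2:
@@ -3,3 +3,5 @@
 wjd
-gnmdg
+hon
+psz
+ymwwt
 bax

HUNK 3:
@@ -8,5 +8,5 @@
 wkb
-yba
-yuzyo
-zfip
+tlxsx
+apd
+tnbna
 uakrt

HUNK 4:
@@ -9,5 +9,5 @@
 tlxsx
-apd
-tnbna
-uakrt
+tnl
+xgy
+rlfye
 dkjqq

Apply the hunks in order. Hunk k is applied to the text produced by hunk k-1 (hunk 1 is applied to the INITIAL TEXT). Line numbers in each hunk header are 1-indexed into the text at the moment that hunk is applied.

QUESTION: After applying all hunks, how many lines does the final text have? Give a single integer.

Answer: 15

Derivation:
Hunk 1: at line 7 remove [kkjel] add [zfip,uakrt,dkjqq] -> 13 lines: qfr puzx wjd gnmdg bax wkb yba yuzyo zfip uakrt dkjqq yoiza boful
Hunk 2: at line 3 remove [gnmdg] add [hon,psz,ymwwt] -> 15 lines: qfr puzx wjd hon psz ymwwt bax wkb yba yuzyo zfip uakrt dkjqq yoiza boful
Hunk 3: at line 8 remove [yba,yuzyo,zfip] add [tlxsx,apd,tnbna] -> 15 lines: qfr puzx wjd hon psz ymwwt bax wkb tlxsx apd tnbna uakrt dkjqq yoiza boful
Hunk 4: at line 9 remove [apd,tnbna,uakrt] add [tnl,xgy,rlfye] -> 15 lines: qfr puzx wjd hon psz ymwwt bax wkb tlxsx tnl xgy rlfye dkjqq yoiza boful
Final line count: 15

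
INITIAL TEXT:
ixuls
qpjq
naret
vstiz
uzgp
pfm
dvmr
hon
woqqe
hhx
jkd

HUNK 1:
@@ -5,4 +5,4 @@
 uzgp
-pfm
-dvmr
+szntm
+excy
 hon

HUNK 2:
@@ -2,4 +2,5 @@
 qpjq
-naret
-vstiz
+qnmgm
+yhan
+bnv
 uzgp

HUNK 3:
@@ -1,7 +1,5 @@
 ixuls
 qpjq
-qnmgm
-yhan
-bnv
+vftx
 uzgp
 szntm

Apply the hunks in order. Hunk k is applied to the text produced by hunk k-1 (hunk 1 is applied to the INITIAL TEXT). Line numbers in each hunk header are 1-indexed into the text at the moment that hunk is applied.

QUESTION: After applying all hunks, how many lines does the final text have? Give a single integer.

Answer: 10

Derivation:
Hunk 1: at line 5 remove [pfm,dvmr] add [szntm,excy] -> 11 lines: ixuls qpjq naret vstiz uzgp szntm excy hon woqqe hhx jkd
Hunk 2: at line 2 remove [naret,vstiz] add [qnmgm,yhan,bnv] -> 12 lines: ixuls qpjq qnmgm yhan bnv uzgp szntm excy hon woqqe hhx jkd
Hunk 3: at line 1 remove [qnmgm,yhan,bnv] add [vftx] -> 10 lines: ixuls qpjq vftx uzgp szntm excy hon woqqe hhx jkd
Final line count: 10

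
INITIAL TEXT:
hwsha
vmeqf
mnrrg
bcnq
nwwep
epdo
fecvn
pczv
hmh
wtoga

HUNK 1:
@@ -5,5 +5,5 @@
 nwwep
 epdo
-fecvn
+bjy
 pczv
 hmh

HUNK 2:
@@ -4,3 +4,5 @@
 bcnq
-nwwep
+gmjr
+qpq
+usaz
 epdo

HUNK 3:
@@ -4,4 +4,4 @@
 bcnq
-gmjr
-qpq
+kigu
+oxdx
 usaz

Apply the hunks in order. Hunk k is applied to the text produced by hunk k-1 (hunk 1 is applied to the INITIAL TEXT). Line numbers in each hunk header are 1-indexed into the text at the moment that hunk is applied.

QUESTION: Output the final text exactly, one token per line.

Hunk 1: at line 5 remove [fecvn] add [bjy] -> 10 lines: hwsha vmeqf mnrrg bcnq nwwep epdo bjy pczv hmh wtoga
Hunk 2: at line 4 remove [nwwep] add [gmjr,qpq,usaz] -> 12 lines: hwsha vmeqf mnrrg bcnq gmjr qpq usaz epdo bjy pczv hmh wtoga
Hunk 3: at line 4 remove [gmjr,qpq] add [kigu,oxdx] -> 12 lines: hwsha vmeqf mnrrg bcnq kigu oxdx usaz epdo bjy pczv hmh wtoga

Answer: hwsha
vmeqf
mnrrg
bcnq
kigu
oxdx
usaz
epdo
bjy
pczv
hmh
wtoga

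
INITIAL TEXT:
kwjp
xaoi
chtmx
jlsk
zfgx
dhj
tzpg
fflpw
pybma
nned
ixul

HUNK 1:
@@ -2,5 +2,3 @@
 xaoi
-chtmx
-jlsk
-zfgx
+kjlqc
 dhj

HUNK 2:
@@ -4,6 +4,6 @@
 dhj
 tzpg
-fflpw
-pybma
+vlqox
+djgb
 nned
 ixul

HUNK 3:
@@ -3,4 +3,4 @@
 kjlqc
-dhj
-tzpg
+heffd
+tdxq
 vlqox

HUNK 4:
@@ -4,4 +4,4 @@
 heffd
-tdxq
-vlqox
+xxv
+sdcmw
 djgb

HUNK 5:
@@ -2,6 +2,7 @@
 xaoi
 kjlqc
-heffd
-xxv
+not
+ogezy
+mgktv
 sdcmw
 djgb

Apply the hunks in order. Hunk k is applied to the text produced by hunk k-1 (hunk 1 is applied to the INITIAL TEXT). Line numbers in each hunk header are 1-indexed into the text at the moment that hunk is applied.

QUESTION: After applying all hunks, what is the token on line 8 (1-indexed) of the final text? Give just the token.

Answer: djgb

Derivation:
Hunk 1: at line 2 remove [chtmx,jlsk,zfgx] add [kjlqc] -> 9 lines: kwjp xaoi kjlqc dhj tzpg fflpw pybma nned ixul
Hunk 2: at line 4 remove [fflpw,pybma] add [vlqox,djgb] -> 9 lines: kwjp xaoi kjlqc dhj tzpg vlqox djgb nned ixul
Hunk 3: at line 3 remove [dhj,tzpg] add [heffd,tdxq] -> 9 lines: kwjp xaoi kjlqc heffd tdxq vlqox djgb nned ixul
Hunk 4: at line 4 remove [tdxq,vlqox] add [xxv,sdcmw] -> 9 lines: kwjp xaoi kjlqc heffd xxv sdcmw djgb nned ixul
Hunk 5: at line 2 remove [heffd,xxv] add [not,ogezy,mgktv] -> 10 lines: kwjp xaoi kjlqc not ogezy mgktv sdcmw djgb nned ixul
Final line 8: djgb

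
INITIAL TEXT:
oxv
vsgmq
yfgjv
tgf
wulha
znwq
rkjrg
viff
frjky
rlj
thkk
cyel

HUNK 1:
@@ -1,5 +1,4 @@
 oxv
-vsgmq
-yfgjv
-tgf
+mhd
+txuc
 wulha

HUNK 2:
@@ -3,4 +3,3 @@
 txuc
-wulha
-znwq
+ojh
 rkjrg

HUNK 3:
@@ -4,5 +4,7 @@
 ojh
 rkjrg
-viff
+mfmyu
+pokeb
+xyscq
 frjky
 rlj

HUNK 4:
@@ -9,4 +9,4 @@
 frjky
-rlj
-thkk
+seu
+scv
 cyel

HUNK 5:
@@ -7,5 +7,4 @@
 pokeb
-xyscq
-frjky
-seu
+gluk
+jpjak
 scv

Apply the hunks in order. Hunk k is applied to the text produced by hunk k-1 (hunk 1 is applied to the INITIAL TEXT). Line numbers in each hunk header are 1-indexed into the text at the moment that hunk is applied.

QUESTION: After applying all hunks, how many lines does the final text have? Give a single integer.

Hunk 1: at line 1 remove [vsgmq,yfgjv,tgf] add [mhd,txuc] -> 11 lines: oxv mhd txuc wulha znwq rkjrg viff frjky rlj thkk cyel
Hunk 2: at line 3 remove [wulha,znwq] add [ojh] -> 10 lines: oxv mhd txuc ojh rkjrg viff frjky rlj thkk cyel
Hunk 3: at line 4 remove [viff] add [mfmyu,pokeb,xyscq] -> 12 lines: oxv mhd txuc ojh rkjrg mfmyu pokeb xyscq frjky rlj thkk cyel
Hunk 4: at line 9 remove [rlj,thkk] add [seu,scv] -> 12 lines: oxv mhd txuc ojh rkjrg mfmyu pokeb xyscq frjky seu scv cyel
Hunk 5: at line 7 remove [xyscq,frjky,seu] add [gluk,jpjak] -> 11 lines: oxv mhd txuc ojh rkjrg mfmyu pokeb gluk jpjak scv cyel
Final line count: 11

Answer: 11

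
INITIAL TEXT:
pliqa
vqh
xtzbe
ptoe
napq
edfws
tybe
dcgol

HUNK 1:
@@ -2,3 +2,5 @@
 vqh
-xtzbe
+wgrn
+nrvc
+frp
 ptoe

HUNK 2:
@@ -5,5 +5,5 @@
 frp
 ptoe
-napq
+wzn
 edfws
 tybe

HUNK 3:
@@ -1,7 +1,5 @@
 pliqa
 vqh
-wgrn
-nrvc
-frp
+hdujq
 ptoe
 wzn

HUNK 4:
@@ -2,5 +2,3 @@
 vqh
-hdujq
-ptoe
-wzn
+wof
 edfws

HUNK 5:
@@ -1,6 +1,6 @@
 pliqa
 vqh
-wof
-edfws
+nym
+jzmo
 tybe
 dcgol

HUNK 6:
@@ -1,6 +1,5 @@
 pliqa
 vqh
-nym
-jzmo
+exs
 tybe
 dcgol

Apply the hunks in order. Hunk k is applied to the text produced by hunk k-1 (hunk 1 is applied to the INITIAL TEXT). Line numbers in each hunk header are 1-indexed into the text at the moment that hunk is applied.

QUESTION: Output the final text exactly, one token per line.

Hunk 1: at line 2 remove [xtzbe] add [wgrn,nrvc,frp] -> 10 lines: pliqa vqh wgrn nrvc frp ptoe napq edfws tybe dcgol
Hunk 2: at line 5 remove [napq] add [wzn] -> 10 lines: pliqa vqh wgrn nrvc frp ptoe wzn edfws tybe dcgol
Hunk 3: at line 1 remove [wgrn,nrvc,frp] add [hdujq] -> 8 lines: pliqa vqh hdujq ptoe wzn edfws tybe dcgol
Hunk 4: at line 2 remove [hdujq,ptoe,wzn] add [wof] -> 6 lines: pliqa vqh wof edfws tybe dcgol
Hunk 5: at line 1 remove [wof,edfws] add [nym,jzmo] -> 6 lines: pliqa vqh nym jzmo tybe dcgol
Hunk 6: at line 1 remove [nym,jzmo] add [exs] -> 5 lines: pliqa vqh exs tybe dcgol

Answer: pliqa
vqh
exs
tybe
dcgol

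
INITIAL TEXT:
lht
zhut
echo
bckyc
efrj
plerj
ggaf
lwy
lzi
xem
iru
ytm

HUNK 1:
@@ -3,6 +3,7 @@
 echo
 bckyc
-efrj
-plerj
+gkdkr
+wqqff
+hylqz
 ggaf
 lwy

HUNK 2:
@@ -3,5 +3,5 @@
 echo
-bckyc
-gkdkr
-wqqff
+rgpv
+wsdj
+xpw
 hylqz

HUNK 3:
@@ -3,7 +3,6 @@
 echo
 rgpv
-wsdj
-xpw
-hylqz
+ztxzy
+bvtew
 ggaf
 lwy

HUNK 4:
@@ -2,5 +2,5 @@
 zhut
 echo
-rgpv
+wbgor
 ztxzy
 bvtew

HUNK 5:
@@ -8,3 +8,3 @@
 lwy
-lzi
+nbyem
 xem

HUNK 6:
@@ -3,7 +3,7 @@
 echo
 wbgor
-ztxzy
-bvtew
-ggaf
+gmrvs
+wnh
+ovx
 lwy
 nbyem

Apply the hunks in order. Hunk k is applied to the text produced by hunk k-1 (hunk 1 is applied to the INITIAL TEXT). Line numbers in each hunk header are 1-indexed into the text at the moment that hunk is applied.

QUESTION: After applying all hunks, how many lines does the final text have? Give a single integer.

Hunk 1: at line 3 remove [efrj,plerj] add [gkdkr,wqqff,hylqz] -> 13 lines: lht zhut echo bckyc gkdkr wqqff hylqz ggaf lwy lzi xem iru ytm
Hunk 2: at line 3 remove [bckyc,gkdkr,wqqff] add [rgpv,wsdj,xpw] -> 13 lines: lht zhut echo rgpv wsdj xpw hylqz ggaf lwy lzi xem iru ytm
Hunk 3: at line 3 remove [wsdj,xpw,hylqz] add [ztxzy,bvtew] -> 12 lines: lht zhut echo rgpv ztxzy bvtew ggaf lwy lzi xem iru ytm
Hunk 4: at line 2 remove [rgpv] add [wbgor] -> 12 lines: lht zhut echo wbgor ztxzy bvtew ggaf lwy lzi xem iru ytm
Hunk 5: at line 8 remove [lzi] add [nbyem] -> 12 lines: lht zhut echo wbgor ztxzy bvtew ggaf lwy nbyem xem iru ytm
Hunk 6: at line 3 remove [ztxzy,bvtew,ggaf] add [gmrvs,wnh,ovx] -> 12 lines: lht zhut echo wbgor gmrvs wnh ovx lwy nbyem xem iru ytm
Final line count: 12

Answer: 12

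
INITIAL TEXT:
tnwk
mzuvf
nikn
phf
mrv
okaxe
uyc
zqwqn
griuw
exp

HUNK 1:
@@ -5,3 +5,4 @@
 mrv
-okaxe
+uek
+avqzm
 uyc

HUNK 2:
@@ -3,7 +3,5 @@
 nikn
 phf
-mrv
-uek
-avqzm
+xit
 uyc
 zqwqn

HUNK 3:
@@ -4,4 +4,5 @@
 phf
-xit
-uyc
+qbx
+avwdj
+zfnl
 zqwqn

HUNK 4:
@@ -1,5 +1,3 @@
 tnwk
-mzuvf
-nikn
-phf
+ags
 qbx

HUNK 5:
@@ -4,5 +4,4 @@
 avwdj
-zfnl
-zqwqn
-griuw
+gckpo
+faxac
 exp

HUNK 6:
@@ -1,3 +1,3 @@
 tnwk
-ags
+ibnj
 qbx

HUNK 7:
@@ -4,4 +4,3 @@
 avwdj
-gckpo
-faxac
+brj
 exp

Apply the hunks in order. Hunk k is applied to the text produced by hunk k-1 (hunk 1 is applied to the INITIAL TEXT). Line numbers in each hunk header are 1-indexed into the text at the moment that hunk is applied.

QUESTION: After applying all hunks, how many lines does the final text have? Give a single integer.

Answer: 6

Derivation:
Hunk 1: at line 5 remove [okaxe] add [uek,avqzm] -> 11 lines: tnwk mzuvf nikn phf mrv uek avqzm uyc zqwqn griuw exp
Hunk 2: at line 3 remove [mrv,uek,avqzm] add [xit] -> 9 lines: tnwk mzuvf nikn phf xit uyc zqwqn griuw exp
Hunk 3: at line 4 remove [xit,uyc] add [qbx,avwdj,zfnl] -> 10 lines: tnwk mzuvf nikn phf qbx avwdj zfnl zqwqn griuw exp
Hunk 4: at line 1 remove [mzuvf,nikn,phf] add [ags] -> 8 lines: tnwk ags qbx avwdj zfnl zqwqn griuw exp
Hunk 5: at line 4 remove [zfnl,zqwqn,griuw] add [gckpo,faxac] -> 7 lines: tnwk ags qbx avwdj gckpo faxac exp
Hunk 6: at line 1 remove [ags] add [ibnj] -> 7 lines: tnwk ibnj qbx avwdj gckpo faxac exp
Hunk 7: at line 4 remove [gckpo,faxac] add [brj] -> 6 lines: tnwk ibnj qbx avwdj brj exp
Final line count: 6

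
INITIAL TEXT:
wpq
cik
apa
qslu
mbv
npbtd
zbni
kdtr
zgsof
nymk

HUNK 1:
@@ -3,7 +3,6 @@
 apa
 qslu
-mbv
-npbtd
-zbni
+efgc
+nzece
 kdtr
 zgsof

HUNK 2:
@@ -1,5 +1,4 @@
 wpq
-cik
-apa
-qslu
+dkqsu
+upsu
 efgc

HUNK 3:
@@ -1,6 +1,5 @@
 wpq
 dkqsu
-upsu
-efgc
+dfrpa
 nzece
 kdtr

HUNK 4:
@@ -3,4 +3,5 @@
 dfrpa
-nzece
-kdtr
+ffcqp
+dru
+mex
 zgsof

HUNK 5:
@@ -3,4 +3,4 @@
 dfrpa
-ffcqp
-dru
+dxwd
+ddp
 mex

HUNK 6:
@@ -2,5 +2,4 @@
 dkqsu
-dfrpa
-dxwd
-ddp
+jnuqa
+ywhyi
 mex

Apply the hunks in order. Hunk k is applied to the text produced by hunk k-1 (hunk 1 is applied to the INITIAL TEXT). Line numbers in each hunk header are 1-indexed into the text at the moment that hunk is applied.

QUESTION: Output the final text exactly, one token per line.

Hunk 1: at line 3 remove [mbv,npbtd,zbni] add [efgc,nzece] -> 9 lines: wpq cik apa qslu efgc nzece kdtr zgsof nymk
Hunk 2: at line 1 remove [cik,apa,qslu] add [dkqsu,upsu] -> 8 lines: wpq dkqsu upsu efgc nzece kdtr zgsof nymk
Hunk 3: at line 1 remove [upsu,efgc] add [dfrpa] -> 7 lines: wpq dkqsu dfrpa nzece kdtr zgsof nymk
Hunk 4: at line 3 remove [nzece,kdtr] add [ffcqp,dru,mex] -> 8 lines: wpq dkqsu dfrpa ffcqp dru mex zgsof nymk
Hunk 5: at line 3 remove [ffcqp,dru] add [dxwd,ddp] -> 8 lines: wpq dkqsu dfrpa dxwd ddp mex zgsof nymk
Hunk 6: at line 2 remove [dfrpa,dxwd,ddp] add [jnuqa,ywhyi] -> 7 lines: wpq dkqsu jnuqa ywhyi mex zgsof nymk

Answer: wpq
dkqsu
jnuqa
ywhyi
mex
zgsof
nymk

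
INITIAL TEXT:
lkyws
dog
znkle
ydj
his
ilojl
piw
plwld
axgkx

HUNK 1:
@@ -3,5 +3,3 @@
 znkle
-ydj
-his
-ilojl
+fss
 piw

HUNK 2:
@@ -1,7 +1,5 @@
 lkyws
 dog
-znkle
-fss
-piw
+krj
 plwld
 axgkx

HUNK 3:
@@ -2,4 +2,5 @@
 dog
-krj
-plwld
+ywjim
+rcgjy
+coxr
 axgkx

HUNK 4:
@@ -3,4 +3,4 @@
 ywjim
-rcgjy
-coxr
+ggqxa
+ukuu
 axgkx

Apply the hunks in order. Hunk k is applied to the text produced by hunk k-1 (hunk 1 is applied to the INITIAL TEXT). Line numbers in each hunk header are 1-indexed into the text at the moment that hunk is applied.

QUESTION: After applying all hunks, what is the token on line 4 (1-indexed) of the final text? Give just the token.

Answer: ggqxa

Derivation:
Hunk 1: at line 3 remove [ydj,his,ilojl] add [fss] -> 7 lines: lkyws dog znkle fss piw plwld axgkx
Hunk 2: at line 1 remove [znkle,fss,piw] add [krj] -> 5 lines: lkyws dog krj plwld axgkx
Hunk 3: at line 2 remove [krj,plwld] add [ywjim,rcgjy,coxr] -> 6 lines: lkyws dog ywjim rcgjy coxr axgkx
Hunk 4: at line 3 remove [rcgjy,coxr] add [ggqxa,ukuu] -> 6 lines: lkyws dog ywjim ggqxa ukuu axgkx
Final line 4: ggqxa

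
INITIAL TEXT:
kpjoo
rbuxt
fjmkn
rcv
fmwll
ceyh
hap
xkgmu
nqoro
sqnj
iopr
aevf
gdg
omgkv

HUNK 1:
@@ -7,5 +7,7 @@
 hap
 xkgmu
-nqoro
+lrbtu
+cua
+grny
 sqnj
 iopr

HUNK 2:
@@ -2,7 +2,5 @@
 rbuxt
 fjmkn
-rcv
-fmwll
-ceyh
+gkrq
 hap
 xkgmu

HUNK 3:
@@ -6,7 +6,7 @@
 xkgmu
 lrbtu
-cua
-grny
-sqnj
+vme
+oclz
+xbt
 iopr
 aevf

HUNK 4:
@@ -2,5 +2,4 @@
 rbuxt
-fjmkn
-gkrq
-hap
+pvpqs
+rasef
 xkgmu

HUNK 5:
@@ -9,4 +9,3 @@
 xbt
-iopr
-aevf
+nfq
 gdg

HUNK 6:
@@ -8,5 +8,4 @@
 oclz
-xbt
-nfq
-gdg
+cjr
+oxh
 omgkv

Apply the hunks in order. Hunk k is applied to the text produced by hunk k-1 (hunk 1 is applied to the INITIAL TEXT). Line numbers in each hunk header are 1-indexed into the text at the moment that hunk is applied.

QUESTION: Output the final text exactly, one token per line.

Answer: kpjoo
rbuxt
pvpqs
rasef
xkgmu
lrbtu
vme
oclz
cjr
oxh
omgkv

Derivation:
Hunk 1: at line 7 remove [nqoro] add [lrbtu,cua,grny] -> 16 lines: kpjoo rbuxt fjmkn rcv fmwll ceyh hap xkgmu lrbtu cua grny sqnj iopr aevf gdg omgkv
Hunk 2: at line 2 remove [rcv,fmwll,ceyh] add [gkrq] -> 14 lines: kpjoo rbuxt fjmkn gkrq hap xkgmu lrbtu cua grny sqnj iopr aevf gdg omgkv
Hunk 3: at line 6 remove [cua,grny,sqnj] add [vme,oclz,xbt] -> 14 lines: kpjoo rbuxt fjmkn gkrq hap xkgmu lrbtu vme oclz xbt iopr aevf gdg omgkv
Hunk 4: at line 2 remove [fjmkn,gkrq,hap] add [pvpqs,rasef] -> 13 lines: kpjoo rbuxt pvpqs rasef xkgmu lrbtu vme oclz xbt iopr aevf gdg omgkv
Hunk 5: at line 9 remove [iopr,aevf] add [nfq] -> 12 lines: kpjoo rbuxt pvpqs rasef xkgmu lrbtu vme oclz xbt nfq gdg omgkv
Hunk 6: at line 8 remove [xbt,nfq,gdg] add [cjr,oxh] -> 11 lines: kpjoo rbuxt pvpqs rasef xkgmu lrbtu vme oclz cjr oxh omgkv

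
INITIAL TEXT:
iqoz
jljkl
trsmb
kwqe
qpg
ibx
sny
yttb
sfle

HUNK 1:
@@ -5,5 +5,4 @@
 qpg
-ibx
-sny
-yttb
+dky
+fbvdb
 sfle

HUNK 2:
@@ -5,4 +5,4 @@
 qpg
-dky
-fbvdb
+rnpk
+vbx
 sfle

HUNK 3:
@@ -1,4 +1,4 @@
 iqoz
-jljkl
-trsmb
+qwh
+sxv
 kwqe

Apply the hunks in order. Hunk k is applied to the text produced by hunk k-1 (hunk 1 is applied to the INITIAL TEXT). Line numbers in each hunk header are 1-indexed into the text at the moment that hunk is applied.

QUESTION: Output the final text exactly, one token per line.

Answer: iqoz
qwh
sxv
kwqe
qpg
rnpk
vbx
sfle

Derivation:
Hunk 1: at line 5 remove [ibx,sny,yttb] add [dky,fbvdb] -> 8 lines: iqoz jljkl trsmb kwqe qpg dky fbvdb sfle
Hunk 2: at line 5 remove [dky,fbvdb] add [rnpk,vbx] -> 8 lines: iqoz jljkl trsmb kwqe qpg rnpk vbx sfle
Hunk 3: at line 1 remove [jljkl,trsmb] add [qwh,sxv] -> 8 lines: iqoz qwh sxv kwqe qpg rnpk vbx sfle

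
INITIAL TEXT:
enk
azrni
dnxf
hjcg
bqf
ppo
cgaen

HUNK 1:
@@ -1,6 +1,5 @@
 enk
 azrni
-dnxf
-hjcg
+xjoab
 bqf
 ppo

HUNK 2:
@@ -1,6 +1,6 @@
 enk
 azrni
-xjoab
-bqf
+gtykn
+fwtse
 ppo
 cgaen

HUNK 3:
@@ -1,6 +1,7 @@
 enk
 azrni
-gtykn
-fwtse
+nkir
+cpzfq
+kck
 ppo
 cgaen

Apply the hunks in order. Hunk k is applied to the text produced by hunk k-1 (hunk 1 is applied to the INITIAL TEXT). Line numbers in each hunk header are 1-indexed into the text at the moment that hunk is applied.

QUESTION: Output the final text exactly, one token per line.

Hunk 1: at line 1 remove [dnxf,hjcg] add [xjoab] -> 6 lines: enk azrni xjoab bqf ppo cgaen
Hunk 2: at line 1 remove [xjoab,bqf] add [gtykn,fwtse] -> 6 lines: enk azrni gtykn fwtse ppo cgaen
Hunk 3: at line 1 remove [gtykn,fwtse] add [nkir,cpzfq,kck] -> 7 lines: enk azrni nkir cpzfq kck ppo cgaen

Answer: enk
azrni
nkir
cpzfq
kck
ppo
cgaen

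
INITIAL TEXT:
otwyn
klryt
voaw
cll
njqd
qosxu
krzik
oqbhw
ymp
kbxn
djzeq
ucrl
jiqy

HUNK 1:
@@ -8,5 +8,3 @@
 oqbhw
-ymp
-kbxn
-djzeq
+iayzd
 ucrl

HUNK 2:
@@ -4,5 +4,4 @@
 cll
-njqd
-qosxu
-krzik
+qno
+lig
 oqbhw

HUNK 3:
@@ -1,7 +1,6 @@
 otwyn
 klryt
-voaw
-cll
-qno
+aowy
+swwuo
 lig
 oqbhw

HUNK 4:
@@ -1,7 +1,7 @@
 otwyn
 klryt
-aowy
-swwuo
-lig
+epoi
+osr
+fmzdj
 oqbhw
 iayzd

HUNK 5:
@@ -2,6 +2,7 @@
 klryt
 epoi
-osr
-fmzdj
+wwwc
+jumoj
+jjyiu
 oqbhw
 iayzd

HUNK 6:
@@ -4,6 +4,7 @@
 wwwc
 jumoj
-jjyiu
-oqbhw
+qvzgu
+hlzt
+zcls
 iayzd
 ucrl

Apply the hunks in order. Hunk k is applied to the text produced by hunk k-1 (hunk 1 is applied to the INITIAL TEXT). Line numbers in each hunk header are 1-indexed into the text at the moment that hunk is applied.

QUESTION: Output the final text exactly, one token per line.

Answer: otwyn
klryt
epoi
wwwc
jumoj
qvzgu
hlzt
zcls
iayzd
ucrl
jiqy

Derivation:
Hunk 1: at line 8 remove [ymp,kbxn,djzeq] add [iayzd] -> 11 lines: otwyn klryt voaw cll njqd qosxu krzik oqbhw iayzd ucrl jiqy
Hunk 2: at line 4 remove [njqd,qosxu,krzik] add [qno,lig] -> 10 lines: otwyn klryt voaw cll qno lig oqbhw iayzd ucrl jiqy
Hunk 3: at line 1 remove [voaw,cll,qno] add [aowy,swwuo] -> 9 lines: otwyn klryt aowy swwuo lig oqbhw iayzd ucrl jiqy
Hunk 4: at line 1 remove [aowy,swwuo,lig] add [epoi,osr,fmzdj] -> 9 lines: otwyn klryt epoi osr fmzdj oqbhw iayzd ucrl jiqy
Hunk 5: at line 2 remove [osr,fmzdj] add [wwwc,jumoj,jjyiu] -> 10 lines: otwyn klryt epoi wwwc jumoj jjyiu oqbhw iayzd ucrl jiqy
Hunk 6: at line 4 remove [jjyiu,oqbhw] add [qvzgu,hlzt,zcls] -> 11 lines: otwyn klryt epoi wwwc jumoj qvzgu hlzt zcls iayzd ucrl jiqy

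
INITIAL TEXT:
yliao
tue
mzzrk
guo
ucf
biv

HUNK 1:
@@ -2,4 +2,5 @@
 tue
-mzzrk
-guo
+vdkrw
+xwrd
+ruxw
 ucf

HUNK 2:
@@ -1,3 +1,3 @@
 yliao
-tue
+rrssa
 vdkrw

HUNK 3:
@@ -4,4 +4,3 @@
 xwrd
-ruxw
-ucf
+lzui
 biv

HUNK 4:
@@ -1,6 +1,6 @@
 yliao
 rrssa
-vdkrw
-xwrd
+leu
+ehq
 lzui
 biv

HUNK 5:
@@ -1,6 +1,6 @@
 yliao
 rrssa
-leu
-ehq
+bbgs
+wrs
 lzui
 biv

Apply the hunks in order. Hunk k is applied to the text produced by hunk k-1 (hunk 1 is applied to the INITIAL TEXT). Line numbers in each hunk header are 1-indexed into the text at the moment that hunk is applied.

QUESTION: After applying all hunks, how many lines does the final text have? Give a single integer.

Answer: 6

Derivation:
Hunk 1: at line 2 remove [mzzrk,guo] add [vdkrw,xwrd,ruxw] -> 7 lines: yliao tue vdkrw xwrd ruxw ucf biv
Hunk 2: at line 1 remove [tue] add [rrssa] -> 7 lines: yliao rrssa vdkrw xwrd ruxw ucf biv
Hunk 3: at line 4 remove [ruxw,ucf] add [lzui] -> 6 lines: yliao rrssa vdkrw xwrd lzui biv
Hunk 4: at line 1 remove [vdkrw,xwrd] add [leu,ehq] -> 6 lines: yliao rrssa leu ehq lzui biv
Hunk 5: at line 1 remove [leu,ehq] add [bbgs,wrs] -> 6 lines: yliao rrssa bbgs wrs lzui biv
Final line count: 6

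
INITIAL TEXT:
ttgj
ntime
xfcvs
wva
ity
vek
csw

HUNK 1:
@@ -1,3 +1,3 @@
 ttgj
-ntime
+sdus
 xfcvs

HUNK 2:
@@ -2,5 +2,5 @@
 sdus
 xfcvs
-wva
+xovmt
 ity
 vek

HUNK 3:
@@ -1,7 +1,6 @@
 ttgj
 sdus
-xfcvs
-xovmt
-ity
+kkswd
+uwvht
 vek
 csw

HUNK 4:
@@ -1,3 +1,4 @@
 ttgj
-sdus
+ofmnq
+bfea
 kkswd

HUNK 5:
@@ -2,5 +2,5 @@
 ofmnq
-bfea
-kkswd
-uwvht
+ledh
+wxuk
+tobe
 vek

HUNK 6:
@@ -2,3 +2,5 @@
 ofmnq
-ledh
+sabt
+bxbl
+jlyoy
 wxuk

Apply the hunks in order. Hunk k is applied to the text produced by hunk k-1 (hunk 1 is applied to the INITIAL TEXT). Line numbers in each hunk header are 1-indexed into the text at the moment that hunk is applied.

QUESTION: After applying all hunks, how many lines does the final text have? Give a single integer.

Answer: 9

Derivation:
Hunk 1: at line 1 remove [ntime] add [sdus] -> 7 lines: ttgj sdus xfcvs wva ity vek csw
Hunk 2: at line 2 remove [wva] add [xovmt] -> 7 lines: ttgj sdus xfcvs xovmt ity vek csw
Hunk 3: at line 1 remove [xfcvs,xovmt,ity] add [kkswd,uwvht] -> 6 lines: ttgj sdus kkswd uwvht vek csw
Hunk 4: at line 1 remove [sdus] add [ofmnq,bfea] -> 7 lines: ttgj ofmnq bfea kkswd uwvht vek csw
Hunk 5: at line 2 remove [bfea,kkswd,uwvht] add [ledh,wxuk,tobe] -> 7 lines: ttgj ofmnq ledh wxuk tobe vek csw
Hunk 6: at line 2 remove [ledh] add [sabt,bxbl,jlyoy] -> 9 lines: ttgj ofmnq sabt bxbl jlyoy wxuk tobe vek csw
Final line count: 9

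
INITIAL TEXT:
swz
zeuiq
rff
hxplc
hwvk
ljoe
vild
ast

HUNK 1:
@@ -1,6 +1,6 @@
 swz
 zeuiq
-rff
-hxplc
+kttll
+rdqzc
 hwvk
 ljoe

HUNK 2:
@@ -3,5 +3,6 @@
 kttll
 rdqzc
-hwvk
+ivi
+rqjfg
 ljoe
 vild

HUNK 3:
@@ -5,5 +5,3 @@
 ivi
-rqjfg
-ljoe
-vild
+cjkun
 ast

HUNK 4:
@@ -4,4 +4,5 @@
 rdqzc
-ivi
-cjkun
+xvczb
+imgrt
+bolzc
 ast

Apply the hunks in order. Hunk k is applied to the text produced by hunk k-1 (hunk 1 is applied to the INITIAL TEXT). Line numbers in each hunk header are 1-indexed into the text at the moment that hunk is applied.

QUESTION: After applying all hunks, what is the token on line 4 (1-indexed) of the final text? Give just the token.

Answer: rdqzc

Derivation:
Hunk 1: at line 1 remove [rff,hxplc] add [kttll,rdqzc] -> 8 lines: swz zeuiq kttll rdqzc hwvk ljoe vild ast
Hunk 2: at line 3 remove [hwvk] add [ivi,rqjfg] -> 9 lines: swz zeuiq kttll rdqzc ivi rqjfg ljoe vild ast
Hunk 3: at line 5 remove [rqjfg,ljoe,vild] add [cjkun] -> 7 lines: swz zeuiq kttll rdqzc ivi cjkun ast
Hunk 4: at line 4 remove [ivi,cjkun] add [xvczb,imgrt,bolzc] -> 8 lines: swz zeuiq kttll rdqzc xvczb imgrt bolzc ast
Final line 4: rdqzc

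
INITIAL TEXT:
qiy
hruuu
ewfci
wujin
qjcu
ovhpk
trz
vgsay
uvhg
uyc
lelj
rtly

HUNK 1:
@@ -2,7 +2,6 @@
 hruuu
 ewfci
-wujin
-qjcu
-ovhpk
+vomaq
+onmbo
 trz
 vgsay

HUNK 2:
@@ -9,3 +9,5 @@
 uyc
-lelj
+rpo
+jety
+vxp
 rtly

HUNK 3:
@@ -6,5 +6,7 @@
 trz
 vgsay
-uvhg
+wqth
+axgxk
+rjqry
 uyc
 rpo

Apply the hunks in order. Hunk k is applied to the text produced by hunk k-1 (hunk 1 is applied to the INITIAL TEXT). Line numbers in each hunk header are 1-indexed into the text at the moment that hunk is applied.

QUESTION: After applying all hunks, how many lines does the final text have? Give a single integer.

Answer: 15

Derivation:
Hunk 1: at line 2 remove [wujin,qjcu,ovhpk] add [vomaq,onmbo] -> 11 lines: qiy hruuu ewfci vomaq onmbo trz vgsay uvhg uyc lelj rtly
Hunk 2: at line 9 remove [lelj] add [rpo,jety,vxp] -> 13 lines: qiy hruuu ewfci vomaq onmbo trz vgsay uvhg uyc rpo jety vxp rtly
Hunk 3: at line 6 remove [uvhg] add [wqth,axgxk,rjqry] -> 15 lines: qiy hruuu ewfci vomaq onmbo trz vgsay wqth axgxk rjqry uyc rpo jety vxp rtly
Final line count: 15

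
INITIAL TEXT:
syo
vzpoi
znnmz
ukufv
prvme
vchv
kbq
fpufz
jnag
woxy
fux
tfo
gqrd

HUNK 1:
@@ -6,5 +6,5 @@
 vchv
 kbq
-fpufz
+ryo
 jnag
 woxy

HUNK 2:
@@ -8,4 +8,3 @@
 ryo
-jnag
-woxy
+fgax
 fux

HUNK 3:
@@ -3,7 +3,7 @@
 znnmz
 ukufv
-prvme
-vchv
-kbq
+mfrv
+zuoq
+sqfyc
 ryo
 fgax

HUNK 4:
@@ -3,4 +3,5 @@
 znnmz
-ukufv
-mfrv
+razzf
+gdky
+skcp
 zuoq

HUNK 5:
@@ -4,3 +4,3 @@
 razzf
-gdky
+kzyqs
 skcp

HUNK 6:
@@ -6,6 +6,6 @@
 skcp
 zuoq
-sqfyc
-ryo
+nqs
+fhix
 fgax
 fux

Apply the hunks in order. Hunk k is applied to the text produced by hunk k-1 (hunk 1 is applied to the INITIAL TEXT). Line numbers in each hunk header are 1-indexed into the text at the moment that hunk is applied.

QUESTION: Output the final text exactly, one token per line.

Hunk 1: at line 6 remove [fpufz] add [ryo] -> 13 lines: syo vzpoi znnmz ukufv prvme vchv kbq ryo jnag woxy fux tfo gqrd
Hunk 2: at line 8 remove [jnag,woxy] add [fgax] -> 12 lines: syo vzpoi znnmz ukufv prvme vchv kbq ryo fgax fux tfo gqrd
Hunk 3: at line 3 remove [prvme,vchv,kbq] add [mfrv,zuoq,sqfyc] -> 12 lines: syo vzpoi znnmz ukufv mfrv zuoq sqfyc ryo fgax fux tfo gqrd
Hunk 4: at line 3 remove [ukufv,mfrv] add [razzf,gdky,skcp] -> 13 lines: syo vzpoi znnmz razzf gdky skcp zuoq sqfyc ryo fgax fux tfo gqrd
Hunk 5: at line 4 remove [gdky] add [kzyqs] -> 13 lines: syo vzpoi znnmz razzf kzyqs skcp zuoq sqfyc ryo fgax fux tfo gqrd
Hunk 6: at line 6 remove [sqfyc,ryo] add [nqs,fhix] -> 13 lines: syo vzpoi znnmz razzf kzyqs skcp zuoq nqs fhix fgax fux tfo gqrd

Answer: syo
vzpoi
znnmz
razzf
kzyqs
skcp
zuoq
nqs
fhix
fgax
fux
tfo
gqrd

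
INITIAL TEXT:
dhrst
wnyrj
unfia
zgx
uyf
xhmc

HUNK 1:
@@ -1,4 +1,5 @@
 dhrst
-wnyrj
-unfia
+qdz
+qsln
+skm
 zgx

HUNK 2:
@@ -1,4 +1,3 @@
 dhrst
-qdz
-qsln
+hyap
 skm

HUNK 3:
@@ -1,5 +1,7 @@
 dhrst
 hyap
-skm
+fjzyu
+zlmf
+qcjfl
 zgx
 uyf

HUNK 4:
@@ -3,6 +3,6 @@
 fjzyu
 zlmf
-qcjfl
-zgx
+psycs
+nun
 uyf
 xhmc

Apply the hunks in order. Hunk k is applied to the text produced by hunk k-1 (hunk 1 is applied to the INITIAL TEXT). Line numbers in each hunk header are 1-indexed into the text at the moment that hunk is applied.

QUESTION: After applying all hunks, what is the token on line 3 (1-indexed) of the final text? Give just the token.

Answer: fjzyu

Derivation:
Hunk 1: at line 1 remove [wnyrj,unfia] add [qdz,qsln,skm] -> 7 lines: dhrst qdz qsln skm zgx uyf xhmc
Hunk 2: at line 1 remove [qdz,qsln] add [hyap] -> 6 lines: dhrst hyap skm zgx uyf xhmc
Hunk 3: at line 1 remove [skm] add [fjzyu,zlmf,qcjfl] -> 8 lines: dhrst hyap fjzyu zlmf qcjfl zgx uyf xhmc
Hunk 4: at line 3 remove [qcjfl,zgx] add [psycs,nun] -> 8 lines: dhrst hyap fjzyu zlmf psycs nun uyf xhmc
Final line 3: fjzyu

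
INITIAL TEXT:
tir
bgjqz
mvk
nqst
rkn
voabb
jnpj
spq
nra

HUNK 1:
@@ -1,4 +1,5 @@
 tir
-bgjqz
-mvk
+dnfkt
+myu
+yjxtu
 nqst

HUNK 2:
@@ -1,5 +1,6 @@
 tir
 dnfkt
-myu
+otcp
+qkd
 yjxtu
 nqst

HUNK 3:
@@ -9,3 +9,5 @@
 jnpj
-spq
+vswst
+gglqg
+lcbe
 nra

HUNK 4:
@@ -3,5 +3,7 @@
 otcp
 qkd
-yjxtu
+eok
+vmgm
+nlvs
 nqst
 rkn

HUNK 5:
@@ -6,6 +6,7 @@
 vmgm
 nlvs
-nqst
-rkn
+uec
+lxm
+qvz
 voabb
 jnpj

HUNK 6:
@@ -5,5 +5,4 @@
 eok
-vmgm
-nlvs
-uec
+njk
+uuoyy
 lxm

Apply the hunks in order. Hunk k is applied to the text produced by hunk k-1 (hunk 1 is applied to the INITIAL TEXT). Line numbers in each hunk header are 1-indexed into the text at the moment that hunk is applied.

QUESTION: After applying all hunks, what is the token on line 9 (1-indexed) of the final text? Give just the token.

Answer: qvz

Derivation:
Hunk 1: at line 1 remove [bgjqz,mvk] add [dnfkt,myu,yjxtu] -> 10 lines: tir dnfkt myu yjxtu nqst rkn voabb jnpj spq nra
Hunk 2: at line 1 remove [myu] add [otcp,qkd] -> 11 lines: tir dnfkt otcp qkd yjxtu nqst rkn voabb jnpj spq nra
Hunk 3: at line 9 remove [spq] add [vswst,gglqg,lcbe] -> 13 lines: tir dnfkt otcp qkd yjxtu nqst rkn voabb jnpj vswst gglqg lcbe nra
Hunk 4: at line 3 remove [yjxtu] add [eok,vmgm,nlvs] -> 15 lines: tir dnfkt otcp qkd eok vmgm nlvs nqst rkn voabb jnpj vswst gglqg lcbe nra
Hunk 5: at line 6 remove [nqst,rkn] add [uec,lxm,qvz] -> 16 lines: tir dnfkt otcp qkd eok vmgm nlvs uec lxm qvz voabb jnpj vswst gglqg lcbe nra
Hunk 6: at line 5 remove [vmgm,nlvs,uec] add [njk,uuoyy] -> 15 lines: tir dnfkt otcp qkd eok njk uuoyy lxm qvz voabb jnpj vswst gglqg lcbe nra
Final line 9: qvz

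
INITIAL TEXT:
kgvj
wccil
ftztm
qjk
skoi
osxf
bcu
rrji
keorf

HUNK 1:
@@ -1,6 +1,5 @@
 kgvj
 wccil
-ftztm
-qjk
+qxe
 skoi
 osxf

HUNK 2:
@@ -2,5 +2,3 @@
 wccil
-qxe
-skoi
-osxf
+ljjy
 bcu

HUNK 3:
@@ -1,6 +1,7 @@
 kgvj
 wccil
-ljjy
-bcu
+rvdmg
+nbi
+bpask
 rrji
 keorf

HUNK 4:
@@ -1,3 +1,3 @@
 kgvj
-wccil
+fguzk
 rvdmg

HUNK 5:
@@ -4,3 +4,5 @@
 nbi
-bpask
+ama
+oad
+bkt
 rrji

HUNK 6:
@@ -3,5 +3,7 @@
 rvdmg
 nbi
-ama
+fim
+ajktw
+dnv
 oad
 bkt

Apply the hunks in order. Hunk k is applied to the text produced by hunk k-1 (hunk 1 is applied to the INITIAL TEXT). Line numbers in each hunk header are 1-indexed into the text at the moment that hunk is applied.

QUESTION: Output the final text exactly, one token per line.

Hunk 1: at line 1 remove [ftztm,qjk] add [qxe] -> 8 lines: kgvj wccil qxe skoi osxf bcu rrji keorf
Hunk 2: at line 2 remove [qxe,skoi,osxf] add [ljjy] -> 6 lines: kgvj wccil ljjy bcu rrji keorf
Hunk 3: at line 1 remove [ljjy,bcu] add [rvdmg,nbi,bpask] -> 7 lines: kgvj wccil rvdmg nbi bpask rrji keorf
Hunk 4: at line 1 remove [wccil] add [fguzk] -> 7 lines: kgvj fguzk rvdmg nbi bpask rrji keorf
Hunk 5: at line 4 remove [bpask] add [ama,oad,bkt] -> 9 lines: kgvj fguzk rvdmg nbi ama oad bkt rrji keorf
Hunk 6: at line 3 remove [ama] add [fim,ajktw,dnv] -> 11 lines: kgvj fguzk rvdmg nbi fim ajktw dnv oad bkt rrji keorf

Answer: kgvj
fguzk
rvdmg
nbi
fim
ajktw
dnv
oad
bkt
rrji
keorf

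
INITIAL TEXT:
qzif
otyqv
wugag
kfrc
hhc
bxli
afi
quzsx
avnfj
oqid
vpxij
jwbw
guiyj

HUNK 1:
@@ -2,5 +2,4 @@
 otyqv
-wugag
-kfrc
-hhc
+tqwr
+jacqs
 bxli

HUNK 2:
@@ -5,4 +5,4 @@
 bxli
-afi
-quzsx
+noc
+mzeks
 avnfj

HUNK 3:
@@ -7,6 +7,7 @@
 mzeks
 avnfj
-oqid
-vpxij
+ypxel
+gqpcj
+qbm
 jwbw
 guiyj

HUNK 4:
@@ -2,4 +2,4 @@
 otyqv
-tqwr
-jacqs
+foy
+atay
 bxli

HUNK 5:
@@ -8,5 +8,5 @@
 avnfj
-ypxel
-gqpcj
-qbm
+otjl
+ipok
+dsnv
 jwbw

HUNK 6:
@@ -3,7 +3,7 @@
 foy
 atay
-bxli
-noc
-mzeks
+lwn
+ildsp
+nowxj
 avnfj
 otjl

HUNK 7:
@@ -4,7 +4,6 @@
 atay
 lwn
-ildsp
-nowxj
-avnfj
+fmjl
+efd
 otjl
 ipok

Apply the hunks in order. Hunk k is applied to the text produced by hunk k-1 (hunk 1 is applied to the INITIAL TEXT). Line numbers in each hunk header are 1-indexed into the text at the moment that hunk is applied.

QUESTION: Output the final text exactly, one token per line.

Answer: qzif
otyqv
foy
atay
lwn
fmjl
efd
otjl
ipok
dsnv
jwbw
guiyj

Derivation:
Hunk 1: at line 2 remove [wugag,kfrc,hhc] add [tqwr,jacqs] -> 12 lines: qzif otyqv tqwr jacqs bxli afi quzsx avnfj oqid vpxij jwbw guiyj
Hunk 2: at line 5 remove [afi,quzsx] add [noc,mzeks] -> 12 lines: qzif otyqv tqwr jacqs bxli noc mzeks avnfj oqid vpxij jwbw guiyj
Hunk 3: at line 7 remove [oqid,vpxij] add [ypxel,gqpcj,qbm] -> 13 lines: qzif otyqv tqwr jacqs bxli noc mzeks avnfj ypxel gqpcj qbm jwbw guiyj
Hunk 4: at line 2 remove [tqwr,jacqs] add [foy,atay] -> 13 lines: qzif otyqv foy atay bxli noc mzeks avnfj ypxel gqpcj qbm jwbw guiyj
Hunk 5: at line 8 remove [ypxel,gqpcj,qbm] add [otjl,ipok,dsnv] -> 13 lines: qzif otyqv foy atay bxli noc mzeks avnfj otjl ipok dsnv jwbw guiyj
Hunk 6: at line 3 remove [bxli,noc,mzeks] add [lwn,ildsp,nowxj] -> 13 lines: qzif otyqv foy atay lwn ildsp nowxj avnfj otjl ipok dsnv jwbw guiyj
Hunk 7: at line 4 remove [ildsp,nowxj,avnfj] add [fmjl,efd] -> 12 lines: qzif otyqv foy atay lwn fmjl efd otjl ipok dsnv jwbw guiyj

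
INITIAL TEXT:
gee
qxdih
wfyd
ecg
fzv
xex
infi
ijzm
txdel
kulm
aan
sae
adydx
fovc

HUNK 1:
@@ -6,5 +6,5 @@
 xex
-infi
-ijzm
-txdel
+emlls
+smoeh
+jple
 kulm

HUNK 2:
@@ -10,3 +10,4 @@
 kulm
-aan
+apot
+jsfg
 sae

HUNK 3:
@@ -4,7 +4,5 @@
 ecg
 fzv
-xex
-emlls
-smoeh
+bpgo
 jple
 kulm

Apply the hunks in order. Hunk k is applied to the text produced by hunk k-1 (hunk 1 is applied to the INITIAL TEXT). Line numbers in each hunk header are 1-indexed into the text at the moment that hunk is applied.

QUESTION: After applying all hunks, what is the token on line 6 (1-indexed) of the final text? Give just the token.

Answer: bpgo

Derivation:
Hunk 1: at line 6 remove [infi,ijzm,txdel] add [emlls,smoeh,jple] -> 14 lines: gee qxdih wfyd ecg fzv xex emlls smoeh jple kulm aan sae adydx fovc
Hunk 2: at line 10 remove [aan] add [apot,jsfg] -> 15 lines: gee qxdih wfyd ecg fzv xex emlls smoeh jple kulm apot jsfg sae adydx fovc
Hunk 3: at line 4 remove [xex,emlls,smoeh] add [bpgo] -> 13 lines: gee qxdih wfyd ecg fzv bpgo jple kulm apot jsfg sae adydx fovc
Final line 6: bpgo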